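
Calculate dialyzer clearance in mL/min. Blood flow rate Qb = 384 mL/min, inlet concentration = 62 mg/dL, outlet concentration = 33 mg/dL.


K = Qb * (Cb_in - Cb_out) / Cb_in
K = 384 * (62 - 33) / 62
K = 179.6 mL/min


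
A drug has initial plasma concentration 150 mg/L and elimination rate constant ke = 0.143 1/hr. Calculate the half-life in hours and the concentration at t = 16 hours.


t_half = ln(2) / ke = 0.693147 / 0.143 = 4.847 hr
C(t) = C0 * exp(-ke*t) = 150 * exp(-0.143*16)
C(16) = 15.22 mg/L


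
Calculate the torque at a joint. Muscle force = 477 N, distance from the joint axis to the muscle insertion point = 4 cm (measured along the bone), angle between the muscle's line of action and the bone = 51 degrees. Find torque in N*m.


Torque = F * d * sin(theta)   (moment arm = d*sin(theta))
d = 4 cm = 0.04 m
Torque = 477 * 0.04 * sin(51)
Torque = 14.83 N*m


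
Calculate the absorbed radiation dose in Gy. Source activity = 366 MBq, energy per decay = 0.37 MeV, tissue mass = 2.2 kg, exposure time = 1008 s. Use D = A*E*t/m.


A = 366 MBq = 3.6600e+08 Bq
E = 0.37 MeV = 5.9274e-14 J
D = A*E*t/m = 3.6600e+08*5.9274e-14*1008/2.2
D = 0.00994 Gy


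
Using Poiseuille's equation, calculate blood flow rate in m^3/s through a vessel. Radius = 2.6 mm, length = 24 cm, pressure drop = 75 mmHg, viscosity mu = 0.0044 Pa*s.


Q = pi*r^4*dP / (8*mu*L)
r = 0.0026 m, L = 0.24 m
dP = 75 mmHg = 9999.15 Pa
Q = 1.6992e-04 m^3/s


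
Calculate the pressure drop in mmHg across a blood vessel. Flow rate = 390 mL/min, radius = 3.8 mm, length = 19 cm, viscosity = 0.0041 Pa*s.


dP = 8*mu*L*Q / (pi*r^4)
Q = 390 mL/min = 6.5e-06 m^3/s
dP = 61.8382 Pa = 61.8382 / 133.322 mmHg = 0.4638 mmHg


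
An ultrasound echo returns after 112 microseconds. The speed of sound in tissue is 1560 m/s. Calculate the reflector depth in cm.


depth = c * t / 2
t = 112 us = 1.1200e-04 s
depth = 1560 * 1.1200e-04 / 2
depth = 0.08736 m = 8.736 cm


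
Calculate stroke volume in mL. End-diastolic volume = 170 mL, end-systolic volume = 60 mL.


SV = EDV - ESV
SV = 170 - 60
SV = 110 mL


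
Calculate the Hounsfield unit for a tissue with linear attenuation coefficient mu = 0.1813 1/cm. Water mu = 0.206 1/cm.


HU = ((mu_tissue - mu_water) / mu_water) * 1000
HU = ((0.1813 - 0.206) / 0.206) * 1000
HU = -119.9


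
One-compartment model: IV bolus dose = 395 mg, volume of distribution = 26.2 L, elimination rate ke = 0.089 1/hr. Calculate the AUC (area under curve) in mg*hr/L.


C0 = Dose/Vd = 395/26.2 = 15.0763 mg/L
AUC = C0/ke = 15.0763/0.089
AUC = 169.4 mg*hr/L


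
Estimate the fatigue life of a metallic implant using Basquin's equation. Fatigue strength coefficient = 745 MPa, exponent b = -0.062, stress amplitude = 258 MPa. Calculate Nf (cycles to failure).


sigma_a = sigma_f' * (2Nf)^b
2Nf = (sigma_a/sigma_f')^(1/b)
2Nf = (258/745)^(1/-0.062)
2Nf = 26792247
Nf = 1.3396e+07


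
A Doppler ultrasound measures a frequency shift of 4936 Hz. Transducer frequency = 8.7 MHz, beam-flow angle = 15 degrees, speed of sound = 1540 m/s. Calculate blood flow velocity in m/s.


v = fd * c / (2 * f0 * cos(theta))
v = 4936 * 1540 / (2 * 8.7000e+06 * cos(15))
v = 0.4523 m/s


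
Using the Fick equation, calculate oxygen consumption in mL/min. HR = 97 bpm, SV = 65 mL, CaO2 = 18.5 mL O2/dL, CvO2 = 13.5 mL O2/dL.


CO = HR*SV = 97*65/1000 = 6.305 L/min
a-v O2 diff = 18.5 - 13.5 = 5 mL/dL
VO2 = CO * (CaO2-CvO2) * 10 dL/L
VO2 = 6.305 * 5 * 10
VO2 = 315.2 mL/min


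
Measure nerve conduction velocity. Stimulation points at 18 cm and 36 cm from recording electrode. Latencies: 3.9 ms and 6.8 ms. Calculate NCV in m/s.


Distance = (36 - 18) / 100 = 0.18 m
dt = (6.8 - 3.9) / 1000 = 0.0029 s
NCV = dist / dt = 62.07 m/s


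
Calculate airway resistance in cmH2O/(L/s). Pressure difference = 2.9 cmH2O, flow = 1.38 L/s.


R = dP / flow
R = 2.9 / 1.38
R = 2.101 cmH2O/(L/s)


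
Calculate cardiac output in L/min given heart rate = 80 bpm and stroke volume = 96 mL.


CO = HR * SV
CO = 80 * 96 / 1000
CO = 7.68 L/min


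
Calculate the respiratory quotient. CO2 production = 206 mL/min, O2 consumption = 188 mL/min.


RQ = VCO2 / VO2
RQ = 206 / 188
RQ = 1.096


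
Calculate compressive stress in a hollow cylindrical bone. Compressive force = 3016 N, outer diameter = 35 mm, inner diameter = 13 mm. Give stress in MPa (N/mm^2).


A = pi*(r_o^2 - r_i^2)
r_o = 17.5 mm, r_i = 6.5 mm
A = 829.38 mm^2
sigma = F/A = 3016 / 829.38
sigma = 3.636 MPa


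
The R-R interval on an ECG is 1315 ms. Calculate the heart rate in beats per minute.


HR = 60 / RR_interval(s)
RR = 1315 ms = 1.315 s
HR = 60 / 1.315 = 45.63 bpm


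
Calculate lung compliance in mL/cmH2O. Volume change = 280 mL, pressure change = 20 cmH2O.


C = dV / dP
C = 280 / 20
C = 14 mL/cmH2O


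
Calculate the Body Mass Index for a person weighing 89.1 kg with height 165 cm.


BMI = weight / height^2
height = 165 cm = 1.65 m
BMI = 89.1 / 1.65^2
BMI = 32.73 kg/m^2


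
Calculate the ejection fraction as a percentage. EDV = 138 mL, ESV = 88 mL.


SV = EDV - ESV = 138 - 88 = 50 mL
EF = SV/EDV * 100 = 50/138 * 100
EF = 36.23%


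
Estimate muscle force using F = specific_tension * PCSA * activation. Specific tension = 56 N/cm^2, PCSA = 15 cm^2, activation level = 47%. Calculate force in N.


F = sigma * PCSA * activation
F = 56 * 15 * 0.47
F = 394.8 N


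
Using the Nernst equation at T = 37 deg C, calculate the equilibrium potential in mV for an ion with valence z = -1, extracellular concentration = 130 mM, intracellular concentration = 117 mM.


E = (RT/(zF)) * ln(C_out/C_in)
T = 37 + 273.15 = 310.15 K
E = (8.314 * 310.15 / (-1 * 96485)) * ln(130/117)
E = -2.816 mV


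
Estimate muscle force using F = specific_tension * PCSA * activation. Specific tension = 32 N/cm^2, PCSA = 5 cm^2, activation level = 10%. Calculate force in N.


F = sigma * PCSA * activation
F = 32 * 5 * 0.1
F = 16 N


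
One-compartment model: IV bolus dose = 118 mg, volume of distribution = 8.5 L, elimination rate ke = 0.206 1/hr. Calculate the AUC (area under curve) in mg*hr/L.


C0 = Dose/Vd = 118/8.5 = 13.8824 mg/L
AUC = C0/ke = 13.8824/0.206
AUC = 67.39 mg*hr/L


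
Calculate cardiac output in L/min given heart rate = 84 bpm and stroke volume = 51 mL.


CO = HR * SV
CO = 84 * 51 / 1000
CO = 4.284 L/min


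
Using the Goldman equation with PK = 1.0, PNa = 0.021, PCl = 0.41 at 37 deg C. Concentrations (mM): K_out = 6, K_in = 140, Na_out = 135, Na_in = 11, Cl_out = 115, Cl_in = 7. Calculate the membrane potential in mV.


Vm = (RT/F)*ln((PK*Ko + PNa*Nao + PCl*Cli)/(PK*Ki + PNa*Nai + PCl*Clo))
Numer = 11.705, Denom = 187.381
Vm = -74.11 mV


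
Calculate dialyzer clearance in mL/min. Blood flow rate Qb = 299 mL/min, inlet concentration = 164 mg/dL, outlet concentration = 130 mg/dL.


K = Qb * (Cb_in - Cb_out) / Cb_in
K = 299 * (164 - 130) / 164
K = 61.99 mL/min


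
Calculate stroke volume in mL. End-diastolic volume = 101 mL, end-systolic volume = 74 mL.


SV = EDV - ESV
SV = 101 - 74
SV = 27 mL


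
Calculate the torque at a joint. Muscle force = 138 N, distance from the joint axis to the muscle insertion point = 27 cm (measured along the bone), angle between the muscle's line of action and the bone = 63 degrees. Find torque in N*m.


Torque = F * d * sin(theta)   (moment arm = d*sin(theta))
d = 27 cm = 0.27 m
Torque = 138 * 0.27 * sin(63)
Torque = 33.2 N*m


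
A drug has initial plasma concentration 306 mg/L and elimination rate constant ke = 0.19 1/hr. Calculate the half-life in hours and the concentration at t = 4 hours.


t_half = ln(2) / ke = 0.693147 / 0.19 = 3.648 hr
C(t) = C0 * exp(-ke*t) = 306 * exp(-0.19*4)
C(4) = 143.1 mg/L


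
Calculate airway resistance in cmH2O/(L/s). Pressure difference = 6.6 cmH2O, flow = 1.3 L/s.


R = dP / flow
R = 6.6 / 1.3
R = 5.077 cmH2O/(L/s)


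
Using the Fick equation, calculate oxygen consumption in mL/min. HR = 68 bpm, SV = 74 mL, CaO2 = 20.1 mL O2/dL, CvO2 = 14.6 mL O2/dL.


CO = HR*SV = 68*74/1000 = 5.032 L/min
a-v O2 diff = 20.1 - 14.6 = 5.5 mL/dL
VO2 = CO * (CaO2-CvO2) * 10 dL/L
VO2 = 5.032 * 5.5 * 10
VO2 = 276.8 mL/min


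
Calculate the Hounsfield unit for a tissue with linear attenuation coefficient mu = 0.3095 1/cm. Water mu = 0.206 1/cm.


HU = ((mu_tissue - mu_water) / mu_water) * 1000
HU = ((0.3095 - 0.206) / 0.206) * 1000
HU = 502.4


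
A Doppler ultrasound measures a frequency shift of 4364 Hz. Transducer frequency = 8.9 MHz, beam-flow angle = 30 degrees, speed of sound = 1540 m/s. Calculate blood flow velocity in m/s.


v = fd * c / (2 * f0 * cos(theta))
v = 4364 * 1540 / (2 * 8.9000e+06 * cos(30))
v = 0.436 m/s


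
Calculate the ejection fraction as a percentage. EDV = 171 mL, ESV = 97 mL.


SV = EDV - ESV = 171 - 97 = 74 mL
EF = SV/EDV * 100 = 74/171 * 100
EF = 43.27%


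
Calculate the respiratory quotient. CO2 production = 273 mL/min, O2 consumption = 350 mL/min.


RQ = VCO2 / VO2
RQ = 273 / 350
RQ = 0.78


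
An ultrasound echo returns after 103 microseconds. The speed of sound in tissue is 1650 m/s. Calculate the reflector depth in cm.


depth = c * t / 2
t = 103 us = 1.0300e-04 s
depth = 1650 * 1.0300e-04 / 2
depth = 0.084975 m = 8.4975 cm


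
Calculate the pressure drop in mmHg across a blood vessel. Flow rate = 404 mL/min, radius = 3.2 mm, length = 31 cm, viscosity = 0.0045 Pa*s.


dP = 8*mu*L*Q / (pi*r^4)
Q = 404 mL/min = 6.73333e-06 m^3/s
dP = 228.11 Pa = 228.11 / 133.322 mmHg = 1.711 mmHg


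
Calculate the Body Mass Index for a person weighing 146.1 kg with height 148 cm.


BMI = weight / height^2
height = 148 cm = 1.48 m
BMI = 146.1 / 1.48^2
BMI = 66.7 kg/m^2


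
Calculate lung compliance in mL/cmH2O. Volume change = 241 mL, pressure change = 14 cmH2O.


C = dV / dP
C = 241 / 14
C = 17.21 mL/cmH2O


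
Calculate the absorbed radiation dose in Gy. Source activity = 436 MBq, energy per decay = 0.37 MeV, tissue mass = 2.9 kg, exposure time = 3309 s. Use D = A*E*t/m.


A = 436 MBq = 4.3600e+08 Bq
E = 0.37 MeV = 5.9274e-14 J
D = A*E*t/m = 4.3600e+08*5.9274e-14*3309/2.9
D = 0.02949 Gy


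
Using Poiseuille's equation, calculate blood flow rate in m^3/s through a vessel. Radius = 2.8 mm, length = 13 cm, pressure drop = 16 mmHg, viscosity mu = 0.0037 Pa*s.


Q = pi*r^4*dP / (8*mu*L)
r = 0.0028 m, L = 0.13 m
dP = 16 mmHg = 2133.152 Pa
Q = 1.0705e-04 m^3/s


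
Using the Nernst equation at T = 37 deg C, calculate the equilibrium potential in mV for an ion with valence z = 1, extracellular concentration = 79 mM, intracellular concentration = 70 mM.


E = (RT/(zF)) * ln(C_out/C_in)
T = 37 + 273.15 = 310.15 K
E = (8.314 * 310.15 / (1 * 96485)) * ln(79/70)
E = 3.232 mV


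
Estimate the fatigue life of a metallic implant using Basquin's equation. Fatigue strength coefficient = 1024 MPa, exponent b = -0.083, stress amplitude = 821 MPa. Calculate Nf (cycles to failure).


sigma_a = sigma_f' * (2Nf)^b
2Nf = (sigma_a/sigma_f')^(1/b)
2Nf = (821/1024)^(1/-0.083)
2Nf = 14.325376
Nf = 7.163


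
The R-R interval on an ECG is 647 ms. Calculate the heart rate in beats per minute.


HR = 60 / RR_interval(s)
RR = 647 ms = 0.647 s
HR = 60 / 0.647 = 92.74 bpm


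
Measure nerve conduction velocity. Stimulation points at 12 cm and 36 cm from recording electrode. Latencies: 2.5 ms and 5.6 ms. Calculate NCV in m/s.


Distance = (36 - 12) / 100 = 0.24 m
dt = (5.6 - 2.5) / 1000 = 0.0031 s
NCV = dist / dt = 77.42 m/s


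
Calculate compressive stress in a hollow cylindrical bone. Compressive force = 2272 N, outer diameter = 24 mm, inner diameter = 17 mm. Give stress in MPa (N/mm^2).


A = pi*(r_o^2 - r_i^2)
r_o = 12 mm, r_i = 8.5 mm
A = 225.409 mm^2
sigma = F/A = 2272 / 225.409
sigma = 10.08 MPa


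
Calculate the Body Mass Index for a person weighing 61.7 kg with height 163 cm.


BMI = weight / height^2
height = 163 cm = 1.63 m
BMI = 61.7 / 1.63^2
BMI = 23.22 kg/m^2


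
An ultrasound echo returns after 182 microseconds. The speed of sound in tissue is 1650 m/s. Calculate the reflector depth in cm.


depth = c * t / 2
t = 182 us = 1.8200e-04 s
depth = 1650 * 1.8200e-04 / 2
depth = 0.15015 m = 15.015 cm


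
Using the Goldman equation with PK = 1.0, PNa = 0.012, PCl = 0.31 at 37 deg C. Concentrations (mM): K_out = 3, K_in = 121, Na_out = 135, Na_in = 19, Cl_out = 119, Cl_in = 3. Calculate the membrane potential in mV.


Vm = (RT/F)*ln((PK*Ko + PNa*Nao + PCl*Cli)/(PK*Ki + PNa*Nai + PCl*Clo))
Numer = 5.55, Denom = 158.118
Vm = -89.52 mV


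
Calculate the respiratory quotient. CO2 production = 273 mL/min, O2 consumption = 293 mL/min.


RQ = VCO2 / VO2
RQ = 273 / 293
RQ = 0.9317


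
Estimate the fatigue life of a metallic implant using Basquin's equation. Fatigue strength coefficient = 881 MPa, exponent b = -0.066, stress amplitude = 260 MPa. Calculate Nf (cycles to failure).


sigma_a = sigma_f' * (2Nf)^b
2Nf = (sigma_a/sigma_f')^(1/b)
2Nf = (260/881)^(1/-0.066)
2Nf = 1.072363e+08
Nf = 5.3618e+07


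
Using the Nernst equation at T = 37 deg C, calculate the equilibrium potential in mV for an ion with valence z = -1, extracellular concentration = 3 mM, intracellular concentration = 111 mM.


E = (RT/(zF)) * ln(C_out/C_in)
T = 37 + 273.15 = 310.15 K
E = (8.314 * 310.15 / (-1 * 96485)) * ln(3/111)
E = 96.5 mV


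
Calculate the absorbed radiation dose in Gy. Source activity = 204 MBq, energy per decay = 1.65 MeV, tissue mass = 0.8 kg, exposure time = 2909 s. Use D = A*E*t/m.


A = 204 MBq = 2.0400e+08 Bq
E = 1.65 MeV = 2.6433e-13 J
D = A*E*t/m = 2.0400e+08*2.6433e-13*2909/0.8
D = 0.1961 Gy


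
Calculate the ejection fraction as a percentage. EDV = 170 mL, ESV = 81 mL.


SV = EDV - ESV = 170 - 81 = 89 mL
EF = SV/EDV * 100 = 89/170 * 100
EF = 52.35%


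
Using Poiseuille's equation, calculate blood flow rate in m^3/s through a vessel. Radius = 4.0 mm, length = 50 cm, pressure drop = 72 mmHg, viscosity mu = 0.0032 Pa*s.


Q = pi*r^4*dP / (8*mu*L)
r = 0.004 m, L = 0.5 m
dP = 72 mmHg = 9599.184 Pa
Q = 6.0313e-04 m^3/s


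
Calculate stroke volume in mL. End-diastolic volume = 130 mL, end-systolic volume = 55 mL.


SV = EDV - ESV
SV = 130 - 55
SV = 75 mL


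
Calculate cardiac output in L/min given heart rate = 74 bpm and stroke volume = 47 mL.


CO = HR * SV
CO = 74 * 47 / 1000
CO = 3.478 L/min


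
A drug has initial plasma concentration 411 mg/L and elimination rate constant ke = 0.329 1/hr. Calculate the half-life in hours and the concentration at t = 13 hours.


t_half = ln(2) / ke = 0.693147 / 0.329 = 2.107 hr
C(t) = C0 * exp(-ke*t) = 411 * exp(-0.329*13)
C(13) = 5.706 mg/L


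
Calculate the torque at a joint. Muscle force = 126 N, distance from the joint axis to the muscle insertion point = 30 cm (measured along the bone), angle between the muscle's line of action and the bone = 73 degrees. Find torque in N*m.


Torque = F * d * sin(theta)   (moment arm = d*sin(theta))
d = 30 cm = 0.3 m
Torque = 126 * 0.3 * sin(73)
Torque = 36.15 N*m


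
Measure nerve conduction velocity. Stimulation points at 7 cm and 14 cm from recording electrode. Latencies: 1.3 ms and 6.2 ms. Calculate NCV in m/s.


Distance = (14 - 7) / 100 = 0.07 m
dt = (6.2 - 1.3) / 1000 = 0.0049 s
NCV = dist / dt = 14.29 m/s


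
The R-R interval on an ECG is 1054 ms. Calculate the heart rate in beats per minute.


HR = 60 / RR_interval(s)
RR = 1054 ms = 1.054 s
HR = 60 / 1.054 = 56.93 bpm


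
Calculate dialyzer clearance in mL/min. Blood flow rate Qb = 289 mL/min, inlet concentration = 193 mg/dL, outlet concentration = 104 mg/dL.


K = Qb * (Cb_in - Cb_out) / Cb_in
K = 289 * (193 - 104) / 193
K = 133.3 mL/min


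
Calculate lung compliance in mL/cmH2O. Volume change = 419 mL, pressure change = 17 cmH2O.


C = dV / dP
C = 419 / 17
C = 24.65 mL/cmH2O


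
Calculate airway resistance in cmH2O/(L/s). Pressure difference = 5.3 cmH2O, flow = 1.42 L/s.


R = dP / flow
R = 5.3 / 1.42
R = 3.732 cmH2O/(L/s)


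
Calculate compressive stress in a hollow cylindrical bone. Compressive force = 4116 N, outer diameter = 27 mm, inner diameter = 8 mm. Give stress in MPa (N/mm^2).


A = pi*(r_o^2 - r_i^2)
r_o = 13.5 mm, r_i = 4 mm
A = 522.29 mm^2
sigma = F/A = 4116 / 522.29
sigma = 7.881 MPa


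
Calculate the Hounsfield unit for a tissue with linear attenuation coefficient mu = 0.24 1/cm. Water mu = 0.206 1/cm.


HU = ((mu_tissue - mu_water) / mu_water) * 1000
HU = ((0.24 - 0.206) / 0.206) * 1000
HU = 165


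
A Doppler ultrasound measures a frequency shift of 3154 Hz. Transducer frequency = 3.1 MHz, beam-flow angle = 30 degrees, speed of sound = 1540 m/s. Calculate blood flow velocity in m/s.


v = fd * c / (2 * f0 * cos(theta))
v = 3154 * 1540 / (2 * 3.1000e+06 * cos(30))
v = 0.9046 m/s


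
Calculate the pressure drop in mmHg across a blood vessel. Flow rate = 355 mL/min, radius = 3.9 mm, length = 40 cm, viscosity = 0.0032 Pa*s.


dP = 8*mu*L*Q / (pi*r^4)
Q = 355 mL/min = 5.91667e-06 m^3/s
dP = 83.3622 Pa = 83.3622 / 133.322 mmHg = 0.6253 mmHg


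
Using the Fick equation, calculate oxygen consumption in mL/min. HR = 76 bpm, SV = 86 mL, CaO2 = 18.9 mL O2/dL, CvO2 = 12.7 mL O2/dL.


CO = HR*SV = 76*86/1000 = 6.536 L/min
a-v O2 diff = 18.9 - 12.7 = 6.2 mL/dL
VO2 = CO * (CaO2-CvO2) * 10 dL/L
VO2 = 6.536 * 6.2 * 10
VO2 = 405.2 mL/min


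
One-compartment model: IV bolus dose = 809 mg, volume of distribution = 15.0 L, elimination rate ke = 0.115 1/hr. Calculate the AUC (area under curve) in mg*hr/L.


C0 = Dose/Vd = 809/15.0 = 53.9333 mg/L
AUC = C0/ke = 53.9333/0.115
AUC = 469 mg*hr/L


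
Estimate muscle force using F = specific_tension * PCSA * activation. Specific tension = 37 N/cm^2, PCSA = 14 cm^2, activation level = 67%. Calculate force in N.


F = sigma * PCSA * activation
F = 37 * 14 * 0.67
F = 347.1 N


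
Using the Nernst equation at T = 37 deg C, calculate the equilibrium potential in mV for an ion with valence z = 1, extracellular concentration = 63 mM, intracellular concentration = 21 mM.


E = (RT/(zF)) * ln(C_out/C_in)
T = 37 + 273.15 = 310.15 K
E = (8.314 * 310.15 / (1 * 96485)) * ln(63/21)
E = 29.36 mV


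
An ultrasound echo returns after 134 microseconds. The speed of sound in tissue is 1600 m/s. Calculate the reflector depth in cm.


depth = c * t / 2
t = 134 us = 1.3400e-04 s
depth = 1600 * 1.3400e-04 / 2
depth = 0.1072 m = 10.72 cm


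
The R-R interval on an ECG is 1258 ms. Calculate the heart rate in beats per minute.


HR = 60 / RR_interval(s)
RR = 1258 ms = 1.258 s
HR = 60 / 1.258 = 47.69 bpm


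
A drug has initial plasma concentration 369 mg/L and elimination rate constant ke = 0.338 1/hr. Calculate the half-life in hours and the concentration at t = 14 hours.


t_half = ln(2) / ke = 0.693147 / 0.338 = 2.051 hr
C(t) = C0 * exp(-ke*t) = 369 * exp(-0.338*14)
C(14) = 3.25 mg/L


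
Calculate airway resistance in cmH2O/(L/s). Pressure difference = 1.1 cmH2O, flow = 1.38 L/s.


R = dP / flow
R = 1.1 / 1.38
R = 0.7971 cmH2O/(L/s)


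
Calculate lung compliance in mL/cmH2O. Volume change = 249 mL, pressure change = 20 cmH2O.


C = dV / dP
C = 249 / 20
C = 12.45 mL/cmH2O


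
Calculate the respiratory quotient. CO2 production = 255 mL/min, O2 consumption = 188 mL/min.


RQ = VCO2 / VO2
RQ = 255 / 188
RQ = 1.356


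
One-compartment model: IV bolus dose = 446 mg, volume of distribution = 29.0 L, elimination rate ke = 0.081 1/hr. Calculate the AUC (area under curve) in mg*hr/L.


C0 = Dose/Vd = 446/29.0 = 15.3793 mg/L
AUC = C0/ke = 15.3793/0.081
AUC = 189.9 mg*hr/L


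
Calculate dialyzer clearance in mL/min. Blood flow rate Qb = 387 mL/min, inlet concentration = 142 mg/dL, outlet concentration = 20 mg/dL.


K = Qb * (Cb_in - Cb_out) / Cb_in
K = 387 * (142 - 20) / 142
K = 332.5 mL/min


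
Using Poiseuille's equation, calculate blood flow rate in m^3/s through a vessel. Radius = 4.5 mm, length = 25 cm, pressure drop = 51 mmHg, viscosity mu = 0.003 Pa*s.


Q = pi*r^4*dP / (8*mu*L)
r = 0.0045 m, L = 0.25 m
dP = 51 mmHg = 6799.422 Pa
Q = 0.00146 m^3/s


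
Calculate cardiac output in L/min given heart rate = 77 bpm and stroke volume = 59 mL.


CO = HR * SV
CO = 77 * 59 / 1000
CO = 4.543 L/min


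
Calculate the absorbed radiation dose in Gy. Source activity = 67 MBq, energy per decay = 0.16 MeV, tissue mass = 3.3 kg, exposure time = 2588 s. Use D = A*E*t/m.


A = 67 MBq = 6.7000e+07 Bq
E = 0.16 MeV = 2.5632e-14 J
D = A*E*t/m = 6.7000e+07*2.5632e-14*2588/3.3
D = 0.001347 Gy


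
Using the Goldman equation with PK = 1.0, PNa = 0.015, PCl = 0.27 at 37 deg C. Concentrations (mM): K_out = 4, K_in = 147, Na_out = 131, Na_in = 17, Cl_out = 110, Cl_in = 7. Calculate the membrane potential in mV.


Vm = (RT/F)*ln((PK*Ko + PNa*Nao + PCl*Cli)/(PK*Ki + PNa*Nai + PCl*Clo))
Numer = 7.855, Denom = 176.955
Vm = -83.24 mV


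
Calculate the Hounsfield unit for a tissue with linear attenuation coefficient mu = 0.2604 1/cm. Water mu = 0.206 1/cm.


HU = ((mu_tissue - mu_water) / mu_water) * 1000
HU = ((0.2604 - 0.206) / 0.206) * 1000
HU = 264.1


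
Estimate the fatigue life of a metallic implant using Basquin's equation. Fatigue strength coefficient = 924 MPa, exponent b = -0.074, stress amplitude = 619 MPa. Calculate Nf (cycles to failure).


sigma_a = sigma_f' * (2Nf)^b
2Nf = (sigma_a/sigma_f')^(1/b)
2Nf = (619/924)^(1/-0.074)
2Nf = 224.43932
Nf = 112.2


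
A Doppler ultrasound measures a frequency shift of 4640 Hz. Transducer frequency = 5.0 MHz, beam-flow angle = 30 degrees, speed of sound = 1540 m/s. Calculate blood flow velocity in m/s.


v = fd * c / (2 * f0 * cos(theta))
v = 4640 * 1540 / (2 * 5.0000e+06 * cos(30))
v = 0.8251 m/s


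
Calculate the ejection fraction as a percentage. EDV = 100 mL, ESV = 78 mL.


SV = EDV - ESV = 100 - 78 = 22 mL
EF = SV/EDV * 100 = 22/100 * 100
EF = 22%


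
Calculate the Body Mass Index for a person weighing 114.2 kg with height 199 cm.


BMI = weight / height^2
height = 199 cm = 1.99 m
BMI = 114.2 / 1.99^2
BMI = 28.84 kg/m^2


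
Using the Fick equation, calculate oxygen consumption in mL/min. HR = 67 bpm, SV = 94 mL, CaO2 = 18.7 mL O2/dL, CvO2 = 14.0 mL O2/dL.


CO = HR*SV = 67*94/1000 = 6.298 L/min
a-v O2 diff = 18.7 - 14.0 = 4.7 mL/dL
VO2 = CO * (CaO2-CvO2) * 10 dL/L
VO2 = 6.298 * 4.7 * 10
VO2 = 296 mL/min


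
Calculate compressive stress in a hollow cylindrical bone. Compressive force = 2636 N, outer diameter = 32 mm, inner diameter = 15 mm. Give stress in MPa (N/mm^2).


A = pi*(r_o^2 - r_i^2)
r_o = 16 mm, r_i = 7.5 mm
A = 627.533 mm^2
sigma = F/A = 2636 / 627.533
sigma = 4.201 MPa


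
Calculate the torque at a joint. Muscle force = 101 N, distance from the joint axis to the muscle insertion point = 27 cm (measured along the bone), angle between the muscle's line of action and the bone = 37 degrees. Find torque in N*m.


Torque = F * d * sin(theta)   (moment arm = d*sin(theta))
d = 27 cm = 0.27 m
Torque = 101 * 0.27 * sin(37)
Torque = 16.41 N*m


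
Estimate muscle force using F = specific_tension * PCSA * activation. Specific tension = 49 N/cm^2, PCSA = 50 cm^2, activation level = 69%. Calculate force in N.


F = sigma * PCSA * activation
F = 49 * 50 * 0.69
F = 1690 N


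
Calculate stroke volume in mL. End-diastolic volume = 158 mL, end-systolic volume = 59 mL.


SV = EDV - ESV
SV = 158 - 59
SV = 99 mL


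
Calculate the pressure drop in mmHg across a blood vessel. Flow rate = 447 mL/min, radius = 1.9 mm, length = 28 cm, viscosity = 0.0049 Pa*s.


dP = 8*mu*L*Q / (pi*r^4)
Q = 447 mL/min = 7.45e-06 m^3/s
dP = 1997.27 Pa = 1997.27 / 133.322 mmHg = 14.98 mmHg


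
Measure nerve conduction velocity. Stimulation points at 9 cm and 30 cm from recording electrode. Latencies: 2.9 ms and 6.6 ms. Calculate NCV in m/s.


Distance = (30 - 9) / 100 = 0.21 m
dt = (6.6 - 2.9) / 1000 = 0.0037 s
NCV = dist / dt = 56.76 m/s


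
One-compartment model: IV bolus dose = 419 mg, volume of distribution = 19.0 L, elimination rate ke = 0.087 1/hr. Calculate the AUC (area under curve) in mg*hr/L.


C0 = Dose/Vd = 419/19.0 = 22.0526 mg/L
AUC = C0/ke = 22.0526/0.087
AUC = 253.5 mg*hr/L


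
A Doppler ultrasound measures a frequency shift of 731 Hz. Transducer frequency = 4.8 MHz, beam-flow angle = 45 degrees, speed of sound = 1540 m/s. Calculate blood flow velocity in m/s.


v = fd * c / (2 * f0 * cos(theta))
v = 731 * 1540 / (2 * 4.8000e+06 * cos(45))
v = 0.1658 m/s


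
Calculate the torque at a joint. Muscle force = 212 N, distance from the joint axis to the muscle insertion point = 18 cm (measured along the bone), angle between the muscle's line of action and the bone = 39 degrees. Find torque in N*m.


Torque = F * d * sin(theta)   (moment arm = d*sin(theta))
d = 18 cm = 0.18 m
Torque = 212 * 0.18 * sin(39)
Torque = 24.01 N*m


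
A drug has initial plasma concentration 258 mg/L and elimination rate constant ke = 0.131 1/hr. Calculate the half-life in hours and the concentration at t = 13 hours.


t_half = ln(2) / ke = 0.693147 / 0.131 = 5.291 hr
C(t) = C0 * exp(-ke*t) = 258 * exp(-0.131*13)
C(13) = 46.99 mg/L


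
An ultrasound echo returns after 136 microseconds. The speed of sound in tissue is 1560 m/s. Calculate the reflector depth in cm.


depth = c * t / 2
t = 136 us = 1.3600e-04 s
depth = 1560 * 1.3600e-04 / 2
depth = 0.10608 m = 10.608 cm


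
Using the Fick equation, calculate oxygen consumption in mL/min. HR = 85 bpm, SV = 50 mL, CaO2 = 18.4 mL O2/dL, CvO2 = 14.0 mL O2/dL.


CO = HR*SV = 85*50/1000 = 4.25 L/min
a-v O2 diff = 18.4 - 14.0 = 4.4 mL/dL
VO2 = CO * (CaO2-CvO2) * 10 dL/L
VO2 = 4.25 * 4.4 * 10
VO2 = 187 mL/min


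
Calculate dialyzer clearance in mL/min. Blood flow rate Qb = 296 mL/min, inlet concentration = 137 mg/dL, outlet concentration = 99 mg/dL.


K = Qb * (Cb_in - Cb_out) / Cb_in
K = 296 * (137 - 99) / 137
K = 82.1 mL/min


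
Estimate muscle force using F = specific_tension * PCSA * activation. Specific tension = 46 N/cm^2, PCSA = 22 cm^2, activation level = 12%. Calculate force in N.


F = sigma * PCSA * activation
F = 46 * 22 * 0.12
F = 121.4 N


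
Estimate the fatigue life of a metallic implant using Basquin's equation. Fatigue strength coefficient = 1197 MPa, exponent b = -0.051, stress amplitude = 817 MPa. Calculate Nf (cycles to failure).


sigma_a = sigma_f' * (2Nf)^b
2Nf = (sigma_a/sigma_f')^(1/b)
2Nf = (817/1197)^(1/-0.051)
2Nf = 1788.109
Nf = 894.1


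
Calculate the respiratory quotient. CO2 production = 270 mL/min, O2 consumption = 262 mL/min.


RQ = VCO2 / VO2
RQ = 270 / 262
RQ = 1.031


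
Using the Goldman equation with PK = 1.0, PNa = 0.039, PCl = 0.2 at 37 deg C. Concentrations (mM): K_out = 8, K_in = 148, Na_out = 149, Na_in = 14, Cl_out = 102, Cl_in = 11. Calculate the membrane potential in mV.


Vm = (RT/F)*ln((PK*Ko + PNa*Nao + PCl*Cli)/(PK*Ki + PNa*Nai + PCl*Clo))
Numer = 16.011, Denom = 168.946
Vm = -62.97 mV


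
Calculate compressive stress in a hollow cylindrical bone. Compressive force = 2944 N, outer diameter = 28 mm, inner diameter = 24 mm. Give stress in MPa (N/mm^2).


A = pi*(r_o^2 - r_i^2)
r_o = 14 mm, r_i = 12 mm
A = 163.363 mm^2
sigma = F/A = 2944 / 163.363
sigma = 18.02 MPa


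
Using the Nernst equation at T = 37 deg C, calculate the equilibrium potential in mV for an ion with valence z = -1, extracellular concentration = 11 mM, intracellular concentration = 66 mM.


E = (RT/(zF)) * ln(C_out/C_in)
T = 37 + 273.15 = 310.15 K
E = (8.314 * 310.15 / (-1 * 96485)) * ln(11/66)
E = 47.89 mV


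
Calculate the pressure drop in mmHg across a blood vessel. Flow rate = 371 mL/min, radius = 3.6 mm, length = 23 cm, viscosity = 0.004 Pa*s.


dP = 8*mu*L*Q / (pi*r^4)
Q = 371 mL/min = 6.18333e-06 m^3/s
dP = 86.2463 Pa = 86.2463 / 133.322 mmHg = 0.6469 mmHg


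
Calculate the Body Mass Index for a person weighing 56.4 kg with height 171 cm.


BMI = weight / height^2
height = 171 cm = 1.71 m
BMI = 56.4 / 1.71^2
BMI = 19.29 kg/m^2


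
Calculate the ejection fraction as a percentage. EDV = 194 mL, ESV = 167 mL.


SV = EDV - ESV = 194 - 167 = 27 mL
EF = SV/EDV * 100 = 27/194 * 100
EF = 13.92%


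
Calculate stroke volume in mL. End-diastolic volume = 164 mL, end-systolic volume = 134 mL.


SV = EDV - ESV
SV = 164 - 134
SV = 30 mL


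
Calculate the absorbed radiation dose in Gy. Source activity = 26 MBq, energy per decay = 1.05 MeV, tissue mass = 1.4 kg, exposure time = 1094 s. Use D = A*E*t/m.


A = 26 MBq = 2.6000e+07 Bq
E = 1.05 MeV = 1.6821e-13 J
D = A*E*t/m = 2.6000e+07*1.6821e-13*1094/1.4
D = 0.003418 Gy


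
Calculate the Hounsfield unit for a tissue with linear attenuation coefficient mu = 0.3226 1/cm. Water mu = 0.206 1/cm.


HU = ((mu_tissue - mu_water) / mu_water) * 1000
HU = ((0.3226 - 0.206) / 0.206) * 1000
HU = 566


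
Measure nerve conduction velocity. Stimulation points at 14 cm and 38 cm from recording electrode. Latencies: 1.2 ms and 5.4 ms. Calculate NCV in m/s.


Distance = (38 - 14) / 100 = 0.24 m
dt = (5.4 - 1.2) / 1000 = 0.0042 s
NCV = dist / dt = 57.14 m/s


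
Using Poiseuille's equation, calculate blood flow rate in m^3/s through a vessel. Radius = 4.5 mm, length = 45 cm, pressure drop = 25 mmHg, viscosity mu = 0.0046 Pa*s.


Q = pi*r^4*dP / (8*mu*L)
r = 0.0045 m, L = 0.45 m
dP = 25 mmHg = 3333.05 Pa
Q = 2.5929e-04 m^3/s


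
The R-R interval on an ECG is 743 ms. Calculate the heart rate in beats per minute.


HR = 60 / RR_interval(s)
RR = 743 ms = 0.743 s
HR = 60 / 0.743 = 80.75 bpm


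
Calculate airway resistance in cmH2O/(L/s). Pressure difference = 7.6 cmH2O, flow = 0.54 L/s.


R = dP / flow
R = 7.6 / 0.54
R = 14.07 cmH2O/(L/s)


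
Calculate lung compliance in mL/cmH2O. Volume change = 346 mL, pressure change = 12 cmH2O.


C = dV / dP
C = 346 / 12
C = 28.83 mL/cmH2O


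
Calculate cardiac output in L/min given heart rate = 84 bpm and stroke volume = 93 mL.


CO = HR * SV
CO = 84 * 93 / 1000
CO = 7.812 L/min


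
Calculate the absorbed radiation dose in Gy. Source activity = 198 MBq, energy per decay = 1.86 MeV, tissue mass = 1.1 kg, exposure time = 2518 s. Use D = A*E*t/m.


A = 198 MBq = 1.9800e+08 Bq
E = 1.86 MeV = 2.97972e-13 J
D = A*E*t/m = 1.9800e+08*2.97972e-13*2518/1.1
D = 0.1351 Gy


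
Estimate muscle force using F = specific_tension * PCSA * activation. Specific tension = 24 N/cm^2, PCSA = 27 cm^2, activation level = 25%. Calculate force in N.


F = sigma * PCSA * activation
F = 24 * 27 * 0.25
F = 162 N


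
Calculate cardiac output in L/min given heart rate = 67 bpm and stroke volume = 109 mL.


CO = HR * SV
CO = 67 * 109 / 1000
CO = 7.303 L/min


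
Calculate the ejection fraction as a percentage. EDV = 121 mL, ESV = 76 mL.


SV = EDV - ESV = 121 - 76 = 45 mL
EF = SV/EDV * 100 = 45/121 * 100
EF = 37.19%


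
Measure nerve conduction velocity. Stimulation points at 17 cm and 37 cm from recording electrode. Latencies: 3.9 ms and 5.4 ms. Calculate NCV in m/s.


Distance = (37 - 17) / 100 = 0.2 m
dt = (5.4 - 3.9) / 1000 = 0.0015 s
NCV = dist / dt = 133.3 m/s


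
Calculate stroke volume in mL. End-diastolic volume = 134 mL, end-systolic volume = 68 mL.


SV = EDV - ESV
SV = 134 - 68
SV = 66 mL


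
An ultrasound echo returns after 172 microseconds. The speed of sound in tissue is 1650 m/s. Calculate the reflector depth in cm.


depth = c * t / 2
t = 172 us = 1.7200e-04 s
depth = 1650 * 1.7200e-04 / 2
depth = 0.1419 m = 14.19 cm


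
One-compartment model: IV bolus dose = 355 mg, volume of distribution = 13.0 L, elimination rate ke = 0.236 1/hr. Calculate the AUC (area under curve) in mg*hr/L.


C0 = Dose/Vd = 355/13.0 = 27.3077 mg/L
AUC = C0/ke = 27.3077/0.236
AUC = 115.7 mg*hr/L


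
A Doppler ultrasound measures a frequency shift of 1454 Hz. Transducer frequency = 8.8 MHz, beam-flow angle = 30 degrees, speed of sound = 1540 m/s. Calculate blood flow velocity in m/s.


v = fd * c / (2 * f0 * cos(theta))
v = 1454 * 1540 / (2 * 8.8000e+06 * cos(30))
v = 0.1469 m/s


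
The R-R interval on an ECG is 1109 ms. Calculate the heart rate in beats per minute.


HR = 60 / RR_interval(s)
RR = 1109 ms = 1.109 s
HR = 60 / 1.109 = 54.1 bpm


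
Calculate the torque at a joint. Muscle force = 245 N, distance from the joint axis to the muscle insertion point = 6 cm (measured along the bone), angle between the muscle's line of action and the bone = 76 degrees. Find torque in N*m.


Torque = F * d * sin(theta)   (moment arm = d*sin(theta))
d = 6 cm = 0.06 m
Torque = 245 * 0.06 * sin(76)
Torque = 14.26 N*m


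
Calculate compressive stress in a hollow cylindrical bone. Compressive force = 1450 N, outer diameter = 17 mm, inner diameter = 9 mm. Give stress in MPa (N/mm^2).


A = pi*(r_o^2 - r_i^2)
r_o = 8.5 mm, r_i = 4.5 mm
A = 163.363 mm^2
sigma = F/A = 1450 / 163.363
sigma = 8.876 MPa


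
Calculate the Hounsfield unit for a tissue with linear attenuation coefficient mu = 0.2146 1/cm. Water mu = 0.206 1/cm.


HU = ((mu_tissue - mu_water) / mu_water) * 1000
HU = ((0.2146 - 0.206) / 0.206) * 1000
HU = 41.75


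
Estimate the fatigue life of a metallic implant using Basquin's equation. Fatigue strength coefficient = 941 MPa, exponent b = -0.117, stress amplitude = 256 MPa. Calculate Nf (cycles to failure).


sigma_a = sigma_f' * (2Nf)^b
2Nf = (sigma_a/sigma_f')^(1/b)
2Nf = (256/941)^(1/-0.117)
2Nf = 67927.927
Nf = 3.396e+04


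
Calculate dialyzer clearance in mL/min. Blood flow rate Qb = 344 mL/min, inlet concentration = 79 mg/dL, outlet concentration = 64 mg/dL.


K = Qb * (Cb_in - Cb_out) / Cb_in
K = 344 * (79 - 64) / 79
K = 65.32 mL/min


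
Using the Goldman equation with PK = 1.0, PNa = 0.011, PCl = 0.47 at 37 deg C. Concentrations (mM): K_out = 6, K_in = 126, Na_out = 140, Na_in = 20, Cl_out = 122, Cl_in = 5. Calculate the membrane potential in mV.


Vm = (RT/F)*ln((PK*Ko + PNa*Nao + PCl*Cli)/(PK*Ki + PNa*Nai + PCl*Clo))
Numer = 9.89, Denom = 183.56
Vm = -78.06 mV


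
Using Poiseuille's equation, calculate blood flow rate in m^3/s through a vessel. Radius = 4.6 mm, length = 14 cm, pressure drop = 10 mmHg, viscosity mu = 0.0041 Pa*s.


Q = pi*r^4*dP / (8*mu*L)
r = 0.0046 m, L = 0.14 m
dP = 10 mmHg = 1333.22 Pa
Q = 4.0840e-04 m^3/s


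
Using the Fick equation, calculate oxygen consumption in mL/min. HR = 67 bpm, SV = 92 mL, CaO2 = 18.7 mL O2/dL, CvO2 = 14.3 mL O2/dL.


CO = HR*SV = 67*92/1000 = 6.164 L/min
a-v O2 diff = 18.7 - 14.3 = 4.4 mL/dL
VO2 = CO * (CaO2-CvO2) * 10 dL/L
VO2 = 6.164 * 4.4 * 10
VO2 = 271.2 mL/min


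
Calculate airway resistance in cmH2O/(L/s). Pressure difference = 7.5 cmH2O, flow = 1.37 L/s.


R = dP / flow
R = 7.5 / 1.37
R = 5.474 cmH2O/(L/s)


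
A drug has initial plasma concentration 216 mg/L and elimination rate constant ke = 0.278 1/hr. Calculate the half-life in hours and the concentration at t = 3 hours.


t_half = ln(2) / ke = 0.693147 / 0.278 = 2.493 hr
C(t) = C0 * exp(-ke*t) = 216 * exp(-0.278*3)
C(3) = 93.81 mg/L


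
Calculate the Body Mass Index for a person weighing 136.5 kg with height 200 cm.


BMI = weight / height^2
height = 200 cm = 2 m
BMI = 136.5 / 2^2
BMI = 34.12 kg/m^2


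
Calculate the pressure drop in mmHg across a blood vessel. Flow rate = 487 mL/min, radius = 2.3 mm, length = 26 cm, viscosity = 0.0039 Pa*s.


dP = 8*mu*L*Q / (pi*r^4)
Q = 487 mL/min = 8.11667e-06 m^3/s
dP = 748.936 Pa = 748.936 / 133.322 mmHg = 5.617 mmHg


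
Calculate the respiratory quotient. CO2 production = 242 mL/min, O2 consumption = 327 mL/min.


RQ = VCO2 / VO2
RQ = 242 / 327
RQ = 0.7401


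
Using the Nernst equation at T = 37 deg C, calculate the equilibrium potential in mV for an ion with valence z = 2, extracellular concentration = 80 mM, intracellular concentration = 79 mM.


E = (RT/(zF)) * ln(C_out/C_in)
T = 37 + 273.15 = 310.15 K
E = (8.314 * 310.15 / (2 * 96485)) * ln(80/79)
E = 0.1681 mV


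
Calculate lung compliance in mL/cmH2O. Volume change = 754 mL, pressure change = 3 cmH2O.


C = dV / dP
C = 754 / 3
C = 251.3 mL/cmH2O


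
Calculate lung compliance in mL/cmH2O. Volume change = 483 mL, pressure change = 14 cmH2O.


C = dV / dP
C = 483 / 14
C = 34.5 mL/cmH2O


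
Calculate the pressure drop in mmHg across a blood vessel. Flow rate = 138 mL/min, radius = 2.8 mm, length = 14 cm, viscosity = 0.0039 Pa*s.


dP = 8*mu*L*Q / (pi*r^4)
Q = 138 mL/min = 2.3e-06 m^3/s
dP = 52.027 Pa = 52.027 / 133.322 mmHg = 0.3902 mmHg


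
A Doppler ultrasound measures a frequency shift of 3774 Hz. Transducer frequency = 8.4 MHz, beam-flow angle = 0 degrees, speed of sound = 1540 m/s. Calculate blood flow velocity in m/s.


v = fd * c / (2 * f0 * cos(theta))
v = 3774 * 1540 / (2 * 8.4000e+06 * cos(0))
v = 0.3459 m/s


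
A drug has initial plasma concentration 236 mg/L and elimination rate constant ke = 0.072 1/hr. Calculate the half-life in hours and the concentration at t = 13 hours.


t_half = ln(2) / ke = 0.693147 / 0.072 = 9.627 hr
C(t) = C0 * exp(-ke*t) = 236 * exp(-0.072*13)
C(13) = 92.56 mg/L


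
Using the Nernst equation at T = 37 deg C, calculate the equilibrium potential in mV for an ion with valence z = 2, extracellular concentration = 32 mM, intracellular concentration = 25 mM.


E = (RT/(zF)) * ln(C_out/C_in)
T = 37 + 273.15 = 310.15 K
E = (8.314 * 310.15 / (2 * 96485)) * ln(32/25)
E = 3.299 mV


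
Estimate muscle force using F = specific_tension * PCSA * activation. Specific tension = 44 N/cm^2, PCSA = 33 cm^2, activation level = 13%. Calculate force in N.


F = sigma * PCSA * activation
F = 44 * 33 * 0.13
F = 188.8 N


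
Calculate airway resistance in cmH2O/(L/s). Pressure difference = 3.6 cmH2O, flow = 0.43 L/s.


R = dP / flow
R = 3.6 / 0.43
R = 8.372 cmH2O/(L/s)


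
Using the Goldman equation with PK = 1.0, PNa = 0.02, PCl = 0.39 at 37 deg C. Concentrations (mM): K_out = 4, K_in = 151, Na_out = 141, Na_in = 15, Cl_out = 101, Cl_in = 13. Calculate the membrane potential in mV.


Vm = (RT/F)*ln((PK*Ko + PNa*Nao + PCl*Cli)/(PK*Ki + PNa*Nai + PCl*Clo))
Numer = 11.89, Denom = 190.69
Vm = -74.16 mV


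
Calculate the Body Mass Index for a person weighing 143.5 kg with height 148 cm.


BMI = weight / height^2
height = 148 cm = 1.48 m
BMI = 143.5 / 1.48^2
BMI = 65.51 kg/m^2


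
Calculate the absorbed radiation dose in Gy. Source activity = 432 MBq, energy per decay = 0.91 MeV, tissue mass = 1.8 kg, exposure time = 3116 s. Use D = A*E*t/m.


A = 432 MBq = 4.3200e+08 Bq
E = 0.91 MeV = 1.45782e-13 J
D = A*E*t/m = 4.3200e+08*1.45782e-13*3116/1.8
D = 0.109 Gy


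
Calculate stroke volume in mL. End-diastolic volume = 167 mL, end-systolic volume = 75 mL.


SV = EDV - ESV
SV = 167 - 75
SV = 92 mL


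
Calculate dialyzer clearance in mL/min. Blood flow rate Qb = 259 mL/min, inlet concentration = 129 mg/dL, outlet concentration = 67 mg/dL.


K = Qb * (Cb_in - Cb_out) / Cb_in
K = 259 * (129 - 67) / 129
K = 124.5 mL/min


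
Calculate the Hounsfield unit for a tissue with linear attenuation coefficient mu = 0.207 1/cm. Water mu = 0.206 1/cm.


HU = ((mu_tissue - mu_water) / mu_water) * 1000
HU = ((0.207 - 0.206) / 0.206) * 1000
HU = 4.854


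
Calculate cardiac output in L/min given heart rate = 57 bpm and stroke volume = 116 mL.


CO = HR * SV
CO = 57 * 116 / 1000
CO = 6.612 L/min


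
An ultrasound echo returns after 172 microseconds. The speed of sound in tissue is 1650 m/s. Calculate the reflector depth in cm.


depth = c * t / 2
t = 172 us = 1.7200e-04 s
depth = 1650 * 1.7200e-04 / 2
depth = 0.1419 m = 14.19 cm
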